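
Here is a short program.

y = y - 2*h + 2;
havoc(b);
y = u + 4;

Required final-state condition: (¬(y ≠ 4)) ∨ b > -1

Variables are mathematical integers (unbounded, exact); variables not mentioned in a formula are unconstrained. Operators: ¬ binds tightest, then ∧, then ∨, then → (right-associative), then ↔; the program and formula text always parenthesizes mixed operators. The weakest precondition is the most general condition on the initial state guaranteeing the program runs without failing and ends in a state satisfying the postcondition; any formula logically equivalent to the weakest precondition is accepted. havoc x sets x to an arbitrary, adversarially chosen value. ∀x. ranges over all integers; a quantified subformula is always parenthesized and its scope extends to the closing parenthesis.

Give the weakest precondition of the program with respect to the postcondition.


Working backward. After the program, (¬(y ≠ 4)) ∨ b > -1 must hold.
Before y := u + 4: (¬(u ≠ 0)) ∨ b > -1
Before havoc b: ∀b_1. ((¬(u ≠ 0)) ∨ b_1 > -1)
Before y := y - 2*h + 2: ∀b_1. ((¬(u ≠ 0)) ∨ b_1 > -1)
Answer: WP = ∀b_1. ((¬(u ≠ 0)) ∨ b_1 > -1)


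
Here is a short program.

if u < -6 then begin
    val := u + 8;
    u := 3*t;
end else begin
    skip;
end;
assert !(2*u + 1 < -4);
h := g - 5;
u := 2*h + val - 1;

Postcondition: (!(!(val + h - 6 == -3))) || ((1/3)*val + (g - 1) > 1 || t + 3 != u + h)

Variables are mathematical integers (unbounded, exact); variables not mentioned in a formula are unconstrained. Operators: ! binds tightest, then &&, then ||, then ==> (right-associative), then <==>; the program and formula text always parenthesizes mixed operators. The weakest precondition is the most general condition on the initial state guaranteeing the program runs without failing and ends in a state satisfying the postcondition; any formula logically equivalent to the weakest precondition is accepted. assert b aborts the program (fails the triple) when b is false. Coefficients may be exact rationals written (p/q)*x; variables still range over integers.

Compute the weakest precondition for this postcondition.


Working backward. After the program, the postcondition (!(!(val + h - 6 == -3))) || ((1/3)*val + (g - 1) > 1 || t + 3 != u + h) must hold; in canonical form it is h + val == 3 || g + (1/3)*val > 2 || t != h + u - 3.
Before u := 2*h + val - 1: h + val == 3 || g + (1/3)*val > 2 || t != 3*h + val - 4
Before h := g - 5: g + val == 8 || g + (1/3)*val > 2 || t != 3*g + val - 19
Before assert !(2*u + 1 < -4): (!(2*u < -5)) && (g + val == 8 || g + (1/3)*val > 2 || t != 3*g + val - 19)
Then branch requires (!(6*t < -5)) && (g + u == 0 || g + (1/3)*u > -2/3 || t != 3*g + u - 11); else branch requires (!(2*u < -5)) && (g + val == 8 || g + (1/3)*val > 2 || t != 3*g + val - 19).
Before the if: (u < -6 ==> ((!(6*t < -5)) && (g + u == 0 || g + (1/3)*u > -2/3 || t != 3*g + u - 11))) && ((!(u < -6)) ==> ((!(2*u < -5)) && (g + val == 8 || g + (1/3)*val > 2 || t != 3*g + val - 19)))
Answer: WP = (u < -6 ==> ((!(6*t < -5)) && (g + u == 0 || g + (1/3)*u > -2/3 || t != 3*g + u - 11))) && ((!(u < -6)) ==> ((!(2*u < -5)) && (g + val == 8 || g + (1/3)*val > 2 || t != 3*g + val - 19)))


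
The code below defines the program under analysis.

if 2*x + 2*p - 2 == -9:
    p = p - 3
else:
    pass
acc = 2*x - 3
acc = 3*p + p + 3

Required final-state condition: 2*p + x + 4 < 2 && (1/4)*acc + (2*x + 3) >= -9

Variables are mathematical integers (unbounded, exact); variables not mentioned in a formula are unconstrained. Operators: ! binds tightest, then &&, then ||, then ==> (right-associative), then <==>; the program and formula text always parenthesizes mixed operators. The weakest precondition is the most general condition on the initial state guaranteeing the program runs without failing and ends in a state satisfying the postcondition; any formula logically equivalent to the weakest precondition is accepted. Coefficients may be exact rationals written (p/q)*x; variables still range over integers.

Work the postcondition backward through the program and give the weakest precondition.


Working backward. After the program, the postcondition 2*p + x + 4 < 2 && (1/4)*acc + (2*x + 3) >= -9 must hold; in canonical form it is 2*p + x < -2 && (1/4)*acc + 2*x >= -12.
Before acc := 3*p + p + 3: 2*p + x < -2 && p + 2*x >= -51/4
Before acc := 2*x - 3: 2*p + x < -2 && p + 2*x >= -51/4
Then branch requires 2*p + x < 4 && p + 2*x >= -39/4; else branch requires 2*p + x < -2 && p + 2*x >= -51/4.
Before the if: (2*p + 2*x == -7 ==> (2*p + x < 4 && p + 2*x >= -39/4)) && ((!(2*p + 2*x == -7)) ==> (2*p + x < -2 && p + 2*x >= -51/4))
Answer: WP = (2*p + 2*x == -7 ==> (2*p + x < 4 && p + 2*x >= -39/4)) && ((!(2*p + 2*x == -7)) ==> (2*p + x < -2 && p + 2*x >= -51/4))


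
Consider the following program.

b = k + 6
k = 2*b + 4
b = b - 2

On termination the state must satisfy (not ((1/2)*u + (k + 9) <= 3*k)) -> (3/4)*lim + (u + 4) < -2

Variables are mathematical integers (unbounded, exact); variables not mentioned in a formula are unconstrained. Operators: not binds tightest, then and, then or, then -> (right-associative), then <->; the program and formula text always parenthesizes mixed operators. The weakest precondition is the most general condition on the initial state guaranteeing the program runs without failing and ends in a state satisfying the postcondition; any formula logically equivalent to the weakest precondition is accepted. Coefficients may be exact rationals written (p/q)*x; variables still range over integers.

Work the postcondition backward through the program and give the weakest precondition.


Working backward. After the program, the postcondition (not ((1/2)*u + (k + 9) <= 3*k)) -> (3/4)*lim + (u + 4) < -2 must hold; in canonical form it is (not ((1/2)*u <= 2*k - 9)) -> (3/4)*lim + u < -6.
Before b := b - 2: (not ((1/2)*u <= 2*k - 9)) -> (3/4)*lim + u < -6
Before k := 2*b + 4: (not ((1/2)*u <= 4*b - 1)) -> (3/4)*lim + u < -6
Before b := k + 6: (not ((1/2)*u <= 4*k + 23)) -> (3/4)*lim + u < -6
Answer: WP = (not ((1/2)*u <= 4*k + 23)) -> (3/4)*lim + u < -6


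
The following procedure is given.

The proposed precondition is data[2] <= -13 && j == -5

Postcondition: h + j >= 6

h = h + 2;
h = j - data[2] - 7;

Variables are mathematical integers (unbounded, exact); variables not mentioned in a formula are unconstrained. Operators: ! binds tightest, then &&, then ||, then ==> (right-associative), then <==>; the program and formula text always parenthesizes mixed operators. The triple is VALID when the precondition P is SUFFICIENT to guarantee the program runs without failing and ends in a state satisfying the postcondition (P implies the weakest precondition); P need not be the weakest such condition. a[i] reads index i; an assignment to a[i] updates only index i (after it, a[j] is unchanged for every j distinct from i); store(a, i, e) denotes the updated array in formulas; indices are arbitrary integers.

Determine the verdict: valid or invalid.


Working backward. After the program, h + j >= 6 must hold.
Before h := j - data[2] - 7: 2*j >= data[2] + 13
Before h := h + 2: 2*j >= data[2] + 13
The weakest precondition is 2*j >= data[2] + 13.
Check whether data[2] <= -13 && j == -5 implies it.
Countermodel: at the initial state data = {[2] = -13, elsewhere -13}, j = -5, the precondition holds but the weakest precondition fails.
Answer: invalid


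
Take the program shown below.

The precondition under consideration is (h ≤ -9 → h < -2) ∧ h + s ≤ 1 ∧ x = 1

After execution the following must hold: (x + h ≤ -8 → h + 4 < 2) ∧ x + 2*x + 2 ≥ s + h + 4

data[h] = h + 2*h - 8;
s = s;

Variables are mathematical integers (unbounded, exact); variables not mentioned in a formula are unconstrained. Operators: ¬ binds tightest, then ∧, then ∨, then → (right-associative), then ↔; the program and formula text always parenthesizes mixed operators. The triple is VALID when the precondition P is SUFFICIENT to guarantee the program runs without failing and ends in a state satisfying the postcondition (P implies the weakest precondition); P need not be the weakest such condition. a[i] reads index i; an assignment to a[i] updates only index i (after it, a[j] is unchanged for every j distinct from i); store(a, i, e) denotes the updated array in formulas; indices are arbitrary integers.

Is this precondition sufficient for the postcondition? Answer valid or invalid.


Working backward. After the program, the postcondition (x + h ≤ -8 → h + 4 < 2) ∧ x + 2*x + 2 ≥ s + h + 4 must hold; in canonical form it is (h + x ≤ -8 → h < -2) ∧ 3*x ≥ h + s + 2.
Before s := s: (h + x ≤ -8 → h < -2) ∧ 3*x ≥ h + s + 2
Before data[h] := h + 2*h - 8: (h + x ≤ -8 → h < -2) ∧ 3*x ≥ h + s + 2
The weakest precondition is (h + x ≤ -8 → h < -2) ∧ 3*x ≥ h + s + 2.
Check whether (h ≤ -9 → h < -2) ∧ h + s ≤ 1 ∧ x = 1 implies it.
Every state satisfying the precondition satisfies the weakest precondition: the implication holds.
Answer: valid


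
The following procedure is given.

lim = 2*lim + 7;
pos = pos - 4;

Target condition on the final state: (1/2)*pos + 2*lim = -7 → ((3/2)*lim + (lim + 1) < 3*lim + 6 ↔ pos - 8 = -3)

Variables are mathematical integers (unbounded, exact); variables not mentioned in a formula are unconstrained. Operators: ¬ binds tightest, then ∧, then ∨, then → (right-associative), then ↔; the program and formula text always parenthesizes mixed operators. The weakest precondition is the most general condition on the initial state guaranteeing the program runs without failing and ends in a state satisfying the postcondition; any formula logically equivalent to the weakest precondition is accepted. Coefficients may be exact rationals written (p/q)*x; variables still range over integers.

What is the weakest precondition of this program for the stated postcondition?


Working backward. After the program, the postcondition (1/2)*pos + 2*lim = -7 → ((3/2)*lim + (lim + 1) < 3*lim + 6 ↔ pos - 8 = -3) must hold; in canonical form it is 2*lim + (1/2)*pos = -7 → ((1/2)*lim > -5 ↔ pos = 5).
Before pos := pos - 4: 2*lim + (1/2)*pos = -5 → ((1/2)*lim > -5 ↔ pos = 9)
Before lim := 2*lim + 7: 4*lim + (1/2)*pos = -19 → (lim > -17/2 ↔ pos = 9)
Answer: WP = 4*lim + (1/2)*pos = -19 → (lim > -17/2 ↔ pos = 9)


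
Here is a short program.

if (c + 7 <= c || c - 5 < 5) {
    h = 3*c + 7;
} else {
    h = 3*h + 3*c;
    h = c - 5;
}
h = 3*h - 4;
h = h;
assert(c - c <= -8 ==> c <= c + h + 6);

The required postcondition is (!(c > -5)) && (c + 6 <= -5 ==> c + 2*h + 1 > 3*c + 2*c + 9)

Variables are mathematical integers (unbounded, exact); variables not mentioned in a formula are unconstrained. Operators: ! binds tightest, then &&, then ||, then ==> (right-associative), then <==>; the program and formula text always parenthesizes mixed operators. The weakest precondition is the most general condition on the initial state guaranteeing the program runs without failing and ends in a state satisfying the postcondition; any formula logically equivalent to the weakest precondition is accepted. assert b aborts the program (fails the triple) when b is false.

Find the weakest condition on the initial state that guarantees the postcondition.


Working backward. After the program, the postcondition (!(c > -5)) && (c + 6 <= -5 ==> c + 2*h + 1 > 3*c + 2*c + 9) must hold; in canonical form it is (!(c > -5)) && (c <= -11 ==> 2*h > 4*c + 8).
Before assert c - c <= -8 ==> c <= c + h + 6: (!(c > -5)) && (c <= -11 ==> 2*h > 4*c + 8)
Before h := h: (!(c > -5)) && (c <= -11 ==> 2*h > 4*c + 8)
Before h := 3*h - 4: (!(c > -5)) && (c <= -11 ==> 6*h > 4*c + 16)
Then branch requires (!(c > -5)) && (c <= -11 ==> 14*c > -26); else branch requires (!(c > -5)) && (c <= -11 ==> 2*c > 46).
Before the if: (c < 10 ==> ((!(c > -5)) && (c <= -11 ==> 14*c > -26))) && ((!(c < 10)) ==> ((!(c > -5)) && (c <= -11 ==> 2*c > 46)))
Answer: WP = (c < 10 ==> ((!(c > -5)) && (c <= -11 ==> 14*c > -26))) && ((!(c < 10)) ==> ((!(c > -5)) && (c <= -11 ==> 2*c > 46)))


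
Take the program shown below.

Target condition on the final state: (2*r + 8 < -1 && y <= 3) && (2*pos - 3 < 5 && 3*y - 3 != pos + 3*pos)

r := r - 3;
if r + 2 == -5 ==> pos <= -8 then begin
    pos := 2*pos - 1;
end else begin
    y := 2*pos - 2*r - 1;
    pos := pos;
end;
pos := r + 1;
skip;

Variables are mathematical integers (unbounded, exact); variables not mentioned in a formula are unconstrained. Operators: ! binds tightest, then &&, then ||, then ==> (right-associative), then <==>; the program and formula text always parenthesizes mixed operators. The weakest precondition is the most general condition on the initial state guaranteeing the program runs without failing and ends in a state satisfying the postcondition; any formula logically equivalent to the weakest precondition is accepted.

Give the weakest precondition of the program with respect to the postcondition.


Working backward. After the program, the postcondition (2*r + 8 < -1 && y <= 3) && (2*pos - 3 < 5 && 3*y - 3 != pos + 3*pos) must hold; in canonical form it is 2*r < -9 && y <= 3 && 2*pos < 8 && 3*y != 4*pos + 3.
Before skip: 2*r < -9 && y <= 3 && 2*pos < 8 && 3*y != 4*pos + 3
Before pos := r + 1: 2*r < -9 && y <= 3 && 2*r < 6 && 3*y != 4*r + 7
Then branch requires 2*r < -9 && y <= 3 && 2*r < 6 && 3*y != 4*r + 7; else branch requires 2*r < -9 && 2*pos <= 2*r + 4 && 2*r < 6 && 6*pos != 10*r + 10.
Before the if: ((r == -7 ==> pos <= -8) ==> (2*r < -9 && y <= 3 && 2*r < 6 && 3*y != 4*r + 7)) && ((!(r == -7 ==> pos <= -8)) ==> (2*r < -9 && 2*pos <= 2*r + 4 && 2*r < 6 && 6*pos != 10*r + 10))
Before r := r - 3: ((r == -4 ==> pos <= -8) ==> (2*r < -3 && y <= 3 && 2*r < 12 && 3*y != 4*r - 5)) && ((!(r == -4 ==> pos <= -8)) ==> (2*r < -3 && 2*pos <= 2*r - 2 && 2*r < 12 && 6*pos != 10*r - 20))
Answer: WP = ((r == -4 ==> pos <= -8) ==> (2*r < -3 && y <= 3 && 2*r < 12 && 3*y != 4*r - 5)) && ((!(r == -4 ==> pos <= -8)) ==> (2*r < -3 && 2*pos <= 2*r - 2 && 2*r < 12 && 6*pos != 10*r - 20))


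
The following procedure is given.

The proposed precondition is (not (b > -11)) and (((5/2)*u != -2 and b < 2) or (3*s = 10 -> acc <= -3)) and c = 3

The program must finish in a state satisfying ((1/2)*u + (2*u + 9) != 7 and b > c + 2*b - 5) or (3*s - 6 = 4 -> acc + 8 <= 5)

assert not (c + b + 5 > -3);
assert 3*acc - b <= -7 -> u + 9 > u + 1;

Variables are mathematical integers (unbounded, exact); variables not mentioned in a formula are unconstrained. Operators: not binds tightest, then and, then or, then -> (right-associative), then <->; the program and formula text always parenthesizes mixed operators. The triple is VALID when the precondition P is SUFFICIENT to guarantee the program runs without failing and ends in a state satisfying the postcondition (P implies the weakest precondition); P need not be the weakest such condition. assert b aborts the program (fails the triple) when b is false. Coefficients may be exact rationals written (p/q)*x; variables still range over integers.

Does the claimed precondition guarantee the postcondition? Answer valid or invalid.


Working backward. After the program, the postcondition ((1/2)*u + (2*u + 9) != 7 and b > c + 2*b - 5) or (3*s - 6 = 4 -> acc + 8 <= 5) must hold; in canonical form it is ((5/2)*u != -2 and b + c < 5) or (3*s = 10 -> acc <= -3).
Before assert 3*acc - b <= -7 -> u + 9 > u + 1: ((5/2)*u != -2 and b + c < 5) or (3*s = 10 -> acc <= -3)
Before assert not (c + b + 5 > -3): (not (b + c > -8)) and (((5/2)*u != -2 and b + c < 5) or (3*s = 10 -> acc <= -3))
The weakest precondition is (not (b + c > -8)) and (((5/2)*u != -2 and b + c < 5) or (3*s = 10 -> acc <= -3)).
Check whether (not (b > -11)) and (((5/2)*u != -2 and b < 2) or (3*s = 10 -> acc <= -3)) and c = 3 implies it.
Every state satisfying the precondition satisfies the weakest precondition: the implication holds.
Answer: valid


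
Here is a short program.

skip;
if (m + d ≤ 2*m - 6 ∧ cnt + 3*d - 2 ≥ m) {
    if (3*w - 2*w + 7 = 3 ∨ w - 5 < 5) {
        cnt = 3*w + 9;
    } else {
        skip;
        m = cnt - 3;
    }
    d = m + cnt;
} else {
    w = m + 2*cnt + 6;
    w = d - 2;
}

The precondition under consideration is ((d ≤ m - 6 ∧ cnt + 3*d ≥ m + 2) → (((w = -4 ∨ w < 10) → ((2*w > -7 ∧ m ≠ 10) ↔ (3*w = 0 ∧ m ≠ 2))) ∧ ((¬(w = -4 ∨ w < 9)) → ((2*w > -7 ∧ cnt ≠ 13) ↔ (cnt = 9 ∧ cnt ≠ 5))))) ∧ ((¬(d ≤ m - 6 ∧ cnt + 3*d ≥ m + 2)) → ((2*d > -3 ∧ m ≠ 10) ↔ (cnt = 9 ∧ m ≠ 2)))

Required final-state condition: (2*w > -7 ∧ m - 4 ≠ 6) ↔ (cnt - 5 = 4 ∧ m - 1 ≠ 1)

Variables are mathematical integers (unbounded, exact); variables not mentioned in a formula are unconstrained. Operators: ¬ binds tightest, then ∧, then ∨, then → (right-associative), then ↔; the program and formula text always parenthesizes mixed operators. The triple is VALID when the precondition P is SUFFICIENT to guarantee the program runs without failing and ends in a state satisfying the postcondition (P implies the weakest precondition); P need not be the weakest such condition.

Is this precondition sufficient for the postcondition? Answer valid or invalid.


Working backward. After the program, the postcondition (2*w > -7 ∧ m - 4 ≠ 6) ↔ (cnt - 5 = 4 ∧ m - 1 ≠ 1) must hold; in canonical form it is (2*w > -7 ∧ m ≠ 10) ↔ (cnt = 9 ∧ m ≠ 2).
Then branch requires ((w = -4 ∨ w < 10) → ((2*w > -7 ∧ m ≠ 10) ↔ (3*w = 0 ∧ m ≠ 2))) ∧ ((¬(w = -4 ∨ w < 10)) → ((2*w > -7 ∧ cnt ≠ 13) ↔ (cnt = 9 ∧ cnt ≠ 5))); else branch requires (2*d > -3 ∧ m ≠ 10) ↔ (cnt = 9 ∧ m ≠ 2).
Before the if: ((d ≤ m - 6 ∧ cnt + 3*d ≥ m + 2) → (((w = -4 ∨ w < 10) → ((2*w > -7 ∧ m ≠ 10) ↔ (3*w = 0 ∧ m ≠ 2))) ∧ ((¬(w = -4 ∨ w < 10)) → ((2*w > -7 ∧ cnt ≠ 13) ↔ (cnt = 9 ∧ cnt ≠ 5))))) ∧ ((¬(d ≤ m - 6 ∧ cnt + 3*d ≥ m + 2)) → ((2*d > -3 ∧ m ≠ 10) ↔ (cnt = 9 ∧ m ≠ 2)))
Before skip: ((d ≤ m - 6 ∧ cnt + 3*d ≥ m + 2) → (((w = -4 ∨ w < 10) → ((2*w > -7 ∧ m ≠ 10) ↔ (3*w = 0 ∧ m ≠ 2))) ∧ ((¬(w = -4 ∨ w < 10)) → ((2*w > -7 ∧ cnt ≠ 13) ↔ (cnt = 9 ∧ cnt ≠ 5))))) ∧ ((¬(d ≤ m - 6 ∧ cnt + 3*d ≥ m + 2)) → ((2*d > -3 ∧ m ≠ 10) ↔ (cnt = 9 ∧ m ≠ 2)))
The weakest precondition is ((d ≤ m - 6 ∧ cnt + 3*d ≥ m + 2) → (((w = -4 ∨ w < 10) → ((2*w > -7 ∧ m ≠ 10) ↔ (3*w = 0 ∧ m ≠ 2))) ∧ ((¬(w = -4 ∨ w < 10)) → ((2*w > -7 ∧ cnt ≠ 13) ↔ (cnt = 9 ∧ cnt ≠ 5))))) ∧ ((¬(d ≤ m - 6 ∧ cnt + 3*d ≥ m + 2)) → ((2*d > -3 ∧ m ≠ 10) ↔ (cnt = 9 ∧ m ≠ 2))).
Check whether ((d ≤ m - 6 ∧ cnt + 3*d ≥ m + 2) → (((w = -4 ∨ w < 10) → ((2*w > -7 ∧ m ≠ 10) ↔ (3*w = 0 ∧ m ≠ 2))) ∧ ((¬(w = -4 ∨ w < 9)) → ((2*w > -7 ∧ cnt ≠ 13) ↔ (cnt = 9 ∧ cnt ≠ 5))))) ∧ ((¬(d ≤ m - 6 ∧ cnt + 3*d ≥ m + 2)) → ((2*d > -3 ∧ m ≠ 10) ↔ (cnt = 9 ∧ m ≠ 2))) implies it.
Every state satisfying the precondition satisfies the weakest precondition: the implication holds.
Answer: valid


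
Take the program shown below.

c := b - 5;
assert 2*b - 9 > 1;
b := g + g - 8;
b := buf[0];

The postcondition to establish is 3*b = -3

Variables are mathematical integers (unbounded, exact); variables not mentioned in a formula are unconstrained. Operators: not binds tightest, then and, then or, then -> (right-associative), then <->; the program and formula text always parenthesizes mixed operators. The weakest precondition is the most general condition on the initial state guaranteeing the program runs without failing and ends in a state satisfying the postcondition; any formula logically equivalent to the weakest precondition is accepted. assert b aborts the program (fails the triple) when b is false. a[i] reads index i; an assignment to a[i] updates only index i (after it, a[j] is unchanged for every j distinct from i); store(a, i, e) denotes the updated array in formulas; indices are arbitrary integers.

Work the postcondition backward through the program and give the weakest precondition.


Working backward. After the program, 3*b = -3 must hold.
Before b := buf[0]: 3*buf[0] = -3
Before b := g + g - 8: 3*buf[0] = -3
Before assert 2*b - 9 > 1: 2*b > 10 and 3*buf[0] = -3
Before c := b - 5: 2*b > 10 and 3*buf[0] = -3
Answer: WP = 2*b > 10 and 3*buf[0] = -3


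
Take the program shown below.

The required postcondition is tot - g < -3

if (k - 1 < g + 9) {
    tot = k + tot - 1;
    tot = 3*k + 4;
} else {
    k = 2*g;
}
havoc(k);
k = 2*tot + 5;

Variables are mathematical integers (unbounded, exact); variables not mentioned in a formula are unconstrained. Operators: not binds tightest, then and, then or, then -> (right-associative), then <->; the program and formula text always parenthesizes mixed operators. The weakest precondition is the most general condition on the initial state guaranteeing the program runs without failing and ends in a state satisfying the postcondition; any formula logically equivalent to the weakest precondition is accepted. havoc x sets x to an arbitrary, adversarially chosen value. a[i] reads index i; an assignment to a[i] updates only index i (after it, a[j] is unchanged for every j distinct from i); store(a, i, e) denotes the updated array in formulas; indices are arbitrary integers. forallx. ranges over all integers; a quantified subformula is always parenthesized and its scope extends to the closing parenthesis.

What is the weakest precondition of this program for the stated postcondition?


Working backward. After the program, the postcondition tot - g < -3 must hold; in canonical form it is tot < g - 3.
Before k := 2*tot + 5: tot < g - 3
Before havoc k: tot < g - 3
Then branch requires 3*k < g - 7; else branch requires tot < g - 3.
Before the if: (k < g + 10 -> 3*k < g - 7) and ((not (k < g + 10)) -> tot < g - 3)
Answer: WP = (k < g + 10 -> 3*k < g - 7) and ((not (k < g + 10)) -> tot < g - 3)


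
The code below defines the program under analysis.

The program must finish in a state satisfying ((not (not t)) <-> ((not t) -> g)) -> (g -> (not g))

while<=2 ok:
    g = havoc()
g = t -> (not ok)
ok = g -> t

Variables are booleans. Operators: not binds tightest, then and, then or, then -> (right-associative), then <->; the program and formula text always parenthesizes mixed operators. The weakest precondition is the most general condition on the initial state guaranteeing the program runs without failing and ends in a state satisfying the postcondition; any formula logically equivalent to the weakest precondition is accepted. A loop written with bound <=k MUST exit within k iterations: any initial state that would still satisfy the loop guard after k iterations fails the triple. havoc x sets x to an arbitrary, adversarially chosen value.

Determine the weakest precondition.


Working backward. After the program, the postcondition ((not (not t)) <-> ((not t) -> g)) -> (g -> (not g)) must hold; in canonical form it is (t <-> ((not t) -> g)) -> (g -> (not g)).
Before ok := g -> t: (t <-> ((not t) -> g)) -> (g -> (not g))
Before g := t -> (not ok): (t <-> ((not t) -> (t -> (not ok)))) -> ((t -> (not ok)) -> (not (t -> (not ok))))
Before the loop (bound <=2), unroll the exhaustion recursion (WP_0 = exit-now case; WP_j = one more guarded iteration, up to j = 2):
  WP_0: (not ok) and ((t <-> ((not t) -> (t -> (not ok)))) -> ((t -> (not ok)) -> (not (t -> (not ok)))))
  WP_1: (ok -> ((not ok) and ((t <-> ((not t) -> (t -> (not ok)))) -> ((t -> (not ok)) -> (not (t -> (not ok))))))) and ((not ok) -> ((t <-> ((not t) -> (t -> (not ok)))) -> ((t -> (not ok)) -> (not (t -> (not ok))))))
  WP_2: (ok -> ((ok -> ((not ok) and ((t <-> ((not t) -> (t -> (not ok)))) -> ((t -> (not ok)) -> (not (t -> (not ok))))))) and ((not ok) -> ((t <-> ((not t) -> (t -> (not ok)))) -> ((t -> (not ok)) -> (not (t -> (not ok)))))))) and ((not ok) -> ((t <-> ((not t) -> (t -> (not ok)))) -> ((t -> (not ok)) -> (not (t -> (not ok))))))
So before the loop: (ok -> ((ok -> ((not ok) and ((t <-> ((not t) -> (t -> (not ok)))) -> ((t -> (not ok)) -> (not (t -> (not ok))))))) and ((not ok) -> ((t <-> ((not t) -> (t -> (not ok)))) -> ((t -> (not ok)) -> (not (t -> (not ok)))))))) and ((not ok) -> ((t <-> ((not t) -> (t -> (not ok)))) -> ((t -> (not ok)) -> (not (t -> (not ok))))))
Answer: WP = (ok -> ((ok -> ((not ok) and ((t <-> ((not t) -> (t -> (not ok)))) -> ((t -> (not ok)) -> (not (t -> (not ok))))))) and ((not ok) -> ((t <-> ((not t) -> (t -> (not ok)))) -> ((t -> (not ok)) -> (not (t -> (not ok)))))))) and ((not ok) -> ((t <-> ((not t) -> (t -> (not ok)))) -> ((t -> (not ok)) -> (not (t -> (not ok))))))


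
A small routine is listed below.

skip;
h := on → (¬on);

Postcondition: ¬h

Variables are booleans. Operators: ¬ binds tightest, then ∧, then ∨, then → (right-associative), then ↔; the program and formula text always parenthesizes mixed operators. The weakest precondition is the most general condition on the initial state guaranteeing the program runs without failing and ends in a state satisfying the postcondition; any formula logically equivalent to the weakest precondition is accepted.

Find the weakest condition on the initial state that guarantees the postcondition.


Working backward. After the program, ¬h must hold.
Before h := on → (¬on): ¬(on → (¬on))
Before skip: ¬(on → (¬on))
Answer: WP = ¬(on → (¬on))


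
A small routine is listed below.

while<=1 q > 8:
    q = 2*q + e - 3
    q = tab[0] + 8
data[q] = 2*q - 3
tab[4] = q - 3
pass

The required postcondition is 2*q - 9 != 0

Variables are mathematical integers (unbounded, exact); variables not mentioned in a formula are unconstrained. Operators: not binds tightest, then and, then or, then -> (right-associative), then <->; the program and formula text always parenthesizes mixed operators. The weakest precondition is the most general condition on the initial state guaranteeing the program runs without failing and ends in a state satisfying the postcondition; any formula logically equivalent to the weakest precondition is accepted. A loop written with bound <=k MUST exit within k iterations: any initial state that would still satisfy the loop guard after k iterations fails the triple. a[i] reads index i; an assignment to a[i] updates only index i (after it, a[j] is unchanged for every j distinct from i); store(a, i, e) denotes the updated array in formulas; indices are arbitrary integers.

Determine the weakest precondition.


Working backward. After the program, the postcondition 2*q - 9 != 0 must hold; in canonical form it is 2*q != 9.
Before skip: 2*q != 9
Before tab[4] := q - 3: 2*q != 9
Before data[q] := 2*q - 3: 2*q != 9
Before the loop (bound <=1), unroll the exhaustion recursion (WP_0 = exit-now case; WP_j = one more guarded iteration, up to j = 1):
  WP_0: (not (q > 8)) and 2*q != 9
  WP_1: (q > 8 -> ((not (tab[0] > 0)) and 2*tab[0] != -7)) and ((not (q > 8)) -> 2*q != 9)
So before the loop: (q > 8 -> ((not (tab[0] > 0)) and 2*tab[0] != -7)) and ((not (q > 8)) -> 2*q != 9)
Answer: WP = (q > 8 -> ((not (tab[0] > 0)) and 2*tab[0] != -7)) and ((not (q > 8)) -> 2*q != 9)


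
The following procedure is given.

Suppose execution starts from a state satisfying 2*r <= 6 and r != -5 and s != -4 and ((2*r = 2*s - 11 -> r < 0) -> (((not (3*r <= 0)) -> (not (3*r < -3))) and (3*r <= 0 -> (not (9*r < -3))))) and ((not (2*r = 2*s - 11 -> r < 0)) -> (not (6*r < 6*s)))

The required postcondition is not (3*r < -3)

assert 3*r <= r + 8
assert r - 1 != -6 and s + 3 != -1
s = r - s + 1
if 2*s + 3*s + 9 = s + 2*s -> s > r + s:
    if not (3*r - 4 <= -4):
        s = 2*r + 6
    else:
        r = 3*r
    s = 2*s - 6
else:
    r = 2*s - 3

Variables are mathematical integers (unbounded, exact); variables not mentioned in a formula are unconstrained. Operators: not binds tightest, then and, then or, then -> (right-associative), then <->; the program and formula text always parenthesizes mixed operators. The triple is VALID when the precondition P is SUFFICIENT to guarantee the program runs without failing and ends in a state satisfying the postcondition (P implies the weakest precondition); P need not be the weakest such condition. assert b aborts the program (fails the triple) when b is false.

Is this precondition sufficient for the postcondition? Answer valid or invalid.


Working backward. After the program, not (3*r < -3) must hold.
Then branch requires ((not (3*r <= 0)) -> (not (3*r < -3))) and (3*r <= 0 -> (not (9*r < -3))); else branch requires not (6*s < 6).
Before the if: ((2*s = -9 -> r < 0) -> (((not (3*r <= 0)) -> (not (3*r < -3))) and (3*r <= 0 -> (not (9*r < -3))))) and ((not (2*s = -9 -> r < 0)) -> (not (6*s < 6)))
Before s := r - s + 1: ((2*r = 2*s - 11 -> r < 0) -> (((not (3*r <= 0)) -> (not (3*r < -3))) and (3*r <= 0 -> (not (9*r < -3))))) and ((not (2*r = 2*s - 11 -> r < 0)) -> (not (6*r < 6*s)))
Before assert r - 1 != -6 and s + 3 != -1: r != -5 and s != -4 and ((2*r = 2*s - 11 -> r < 0) -> (((not (3*r <= 0)) -> (not (3*r < -3))) and (3*r <= 0 -> (not (9*r < -3))))) and ((not (2*r = 2*s - 11 -> r < 0)) -> (not (6*r < 6*s)))
Before assert 3*r <= r + 8: 2*r <= 8 and r != -5 and s != -4 and ((2*r = 2*s - 11 -> r < 0) -> (((not (3*r <= 0)) -> (not (3*r < -3))) and (3*r <= 0 -> (not (9*r < -3))))) and ((not (2*r = 2*s - 11 -> r < 0)) -> (not (6*r < 6*s)))
The weakest precondition is 2*r <= 8 and r != -5 and s != -4 and ((2*r = 2*s - 11 -> r < 0) -> (((not (3*r <= 0)) -> (not (3*r < -3))) and (3*r <= 0 -> (not (9*r < -3))))) and ((not (2*r = 2*s - 11 -> r < 0)) -> (not (6*r < 6*s))).
Check whether 2*r <= 6 and r != -5 and s != -4 and ((2*r = 2*s - 11 -> r < 0) -> (((not (3*r <= 0)) -> (not (3*r < -3))) and (3*r <= 0 -> (not (9*r < -3))))) and ((not (2*r = 2*s - 11 -> r < 0)) -> (not (6*r < 6*s))) implies it.
Every state satisfying the precondition satisfies the weakest precondition: the implication holds.
Answer: valid


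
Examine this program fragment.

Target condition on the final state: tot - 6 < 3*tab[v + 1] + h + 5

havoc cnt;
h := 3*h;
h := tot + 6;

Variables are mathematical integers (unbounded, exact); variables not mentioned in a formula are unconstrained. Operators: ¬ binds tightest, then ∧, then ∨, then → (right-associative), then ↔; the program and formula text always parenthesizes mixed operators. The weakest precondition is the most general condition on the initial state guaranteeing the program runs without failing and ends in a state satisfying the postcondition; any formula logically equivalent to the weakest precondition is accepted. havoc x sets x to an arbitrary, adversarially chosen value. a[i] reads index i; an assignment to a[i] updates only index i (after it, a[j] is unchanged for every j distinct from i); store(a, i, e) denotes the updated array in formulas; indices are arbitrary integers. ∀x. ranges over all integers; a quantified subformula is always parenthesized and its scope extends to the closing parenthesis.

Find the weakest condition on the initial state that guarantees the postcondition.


Working backward. After the program, the postcondition tot - 6 < 3*tab[v + 1] + h + 5 must hold; in canonical form it is tot < 3*tab[v + 1] + h + 11.
Before h := tot + 6: 3*tab[v + 1] > -17
Before h := 3*h: 3*tab[v + 1] > -17
Before havoc cnt: 3*tab[v + 1] > -17
Answer: WP = 3*tab[v + 1] > -17


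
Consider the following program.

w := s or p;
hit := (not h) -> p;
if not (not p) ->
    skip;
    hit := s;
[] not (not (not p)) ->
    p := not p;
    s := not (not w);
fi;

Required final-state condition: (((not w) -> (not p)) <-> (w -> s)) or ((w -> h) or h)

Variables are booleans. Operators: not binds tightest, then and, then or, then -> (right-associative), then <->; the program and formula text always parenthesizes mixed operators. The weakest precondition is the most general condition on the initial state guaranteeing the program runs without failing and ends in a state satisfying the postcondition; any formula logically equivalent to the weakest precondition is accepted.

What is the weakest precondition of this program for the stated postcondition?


Working backward. After the program, the postcondition (((not w) -> (not p)) <-> (w -> s)) or ((w -> h) or h) must hold; in canonical form it is (((not w) -> (not p)) <-> (w -> s)) or (w -> h) or h.
Then branch requires (((not w) -> (not p)) <-> (w -> s)) or (w -> h) or h; else branch requires ((not w) -> p) or (w -> h) or h.
Before the if: (p -> ((((not w) -> (not p)) <-> (w -> s)) or (w -> h) or h)) and ((not p) -> (((not w) -> p) or (w -> h) or h))
Before hit := (not h) -> p: (p -> ((((not w) -> (not p)) <-> (w -> s)) or (w -> h) or h)) and ((not p) -> (((not w) -> p) or (w -> h) or h))
Before w := s or p: (p -> ((((not (s or p)) -> (not p)) <-> ((s or p) -> s)) or ((s or p) -> h) or h)) and ((not p) -> (((not (s or p)) -> p) or ((s or p) -> h) or h))
Answer: WP = (p -> ((((not (s or p)) -> (not p)) <-> ((s or p) -> s)) or ((s or p) -> h) or h)) and ((not p) -> (((not (s or p)) -> p) or ((s or p) -> h) or h))


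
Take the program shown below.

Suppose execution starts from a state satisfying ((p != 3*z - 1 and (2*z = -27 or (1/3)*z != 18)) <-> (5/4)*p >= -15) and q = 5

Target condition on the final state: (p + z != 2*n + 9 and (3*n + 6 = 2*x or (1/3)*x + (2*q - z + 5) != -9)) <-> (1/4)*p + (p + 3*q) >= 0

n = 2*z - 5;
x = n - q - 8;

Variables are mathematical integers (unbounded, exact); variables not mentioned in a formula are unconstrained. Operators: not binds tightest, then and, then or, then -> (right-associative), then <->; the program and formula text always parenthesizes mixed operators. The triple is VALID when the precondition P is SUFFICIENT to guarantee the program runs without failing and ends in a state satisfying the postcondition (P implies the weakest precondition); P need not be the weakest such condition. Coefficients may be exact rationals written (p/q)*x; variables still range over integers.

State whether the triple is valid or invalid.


Working backward. After the program, the postcondition (p + z != 2*n + 9 and (3*n + 6 = 2*x or (1/3)*x + (2*q - z + 5) != -9)) <-> (1/4)*p + (p + 3*q) >= 0 must hold; in canonical form it is (p + z != 2*n + 9 and (3*n = 2*x - 6 or 2*q + (1/3)*x != z - 14)) <-> (5/4)*p + 3*q >= 0.
Before x := n - q - 8: (p + z != 2*n + 9 and (n + 2*q = -22 or (1/3)*n + (5/3)*q != z - 34/3)) <-> (5/4)*p + 3*q >= 0
Before n := 2*z - 5: (p != 3*z - 1 and (2*q + 2*z = -17 or (5/3)*q != (1/3)*z - 29/3)) <-> (5/4)*p + 3*q >= 0
The weakest precondition is (p != 3*z - 1 and (2*q + 2*z = -17 or (5/3)*q != (1/3)*z - 29/3)) <-> (5/4)*p + 3*q >= 0.
Check whether ((p != 3*z - 1 and (2*z = -27 or (1/3)*z != 18)) <-> (5/4)*p >= -15) and q = 5 implies it.
Every state satisfying the precondition satisfies the weakest precondition: the implication holds.
Answer: valid


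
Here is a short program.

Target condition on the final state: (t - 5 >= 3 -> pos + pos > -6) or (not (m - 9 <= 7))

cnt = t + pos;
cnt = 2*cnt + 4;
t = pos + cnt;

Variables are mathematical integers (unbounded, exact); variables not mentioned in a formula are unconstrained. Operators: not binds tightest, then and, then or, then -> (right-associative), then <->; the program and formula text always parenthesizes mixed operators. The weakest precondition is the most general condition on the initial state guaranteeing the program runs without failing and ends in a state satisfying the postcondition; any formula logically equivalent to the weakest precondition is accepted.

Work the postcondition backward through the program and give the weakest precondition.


Working backward. After the program, the postcondition (t - 5 >= 3 -> pos + pos > -6) or (not (m - 9 <= 7)) must hold; in canonical form it is (t >= 8 -> 2*pos > -6) or (not (m <= 16)).
Before t := pos + cnt: (cnt + pos >= 8 -> 2*pos > -6) or (not (m <= 16))
Before cnt := 2*cnt + 4: (2*cnt + pos >= 4 -> 2*pos > -6) or (not (m <= 16))
Before cnt := t + pos: (3*pos + 2*t >= 4 -> 2*pos > -6) or (not (m <= 16))
Answer: WP = (3*pos + 2*t >= 4 -> 2*pos > -6) or (not (m <= 16))


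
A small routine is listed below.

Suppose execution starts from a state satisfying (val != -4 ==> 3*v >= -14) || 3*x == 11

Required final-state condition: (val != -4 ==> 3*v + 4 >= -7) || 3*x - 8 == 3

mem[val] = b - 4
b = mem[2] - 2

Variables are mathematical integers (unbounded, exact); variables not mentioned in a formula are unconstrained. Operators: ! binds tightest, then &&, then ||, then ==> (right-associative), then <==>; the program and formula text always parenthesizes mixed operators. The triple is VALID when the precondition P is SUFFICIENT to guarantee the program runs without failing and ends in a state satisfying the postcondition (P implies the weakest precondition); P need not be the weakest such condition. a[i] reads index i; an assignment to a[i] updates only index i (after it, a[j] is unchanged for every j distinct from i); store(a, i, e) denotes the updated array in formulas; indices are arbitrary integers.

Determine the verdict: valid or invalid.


Working backward. After the program, the postcondition (val != -4 ==> 3*v + 4 >= -7) || 3*x - 8 == 3 must hold; in canonical form it is (val != -4 ==> 3*v >= -11) || 3*x == 11.
Before b := mem[2] - 2: (val != -4 ==> 3*v >= -11) || 3*x == 11
Before mem[val] := b - 4: (val != -4 ==> 3*v >= -11) || 3*x == 11
The weakest precondition is (val != -4 ==> 3*v >= -11) || 3*x == 11.
Check whether (val != -4 ==> 3*v >= -14) || 3*x == 11 implies it.
Countermodel: at the initial state v = -4, val = -3, x = 0, the precondition holds but the weakest precondition fails.
Answer: invalid


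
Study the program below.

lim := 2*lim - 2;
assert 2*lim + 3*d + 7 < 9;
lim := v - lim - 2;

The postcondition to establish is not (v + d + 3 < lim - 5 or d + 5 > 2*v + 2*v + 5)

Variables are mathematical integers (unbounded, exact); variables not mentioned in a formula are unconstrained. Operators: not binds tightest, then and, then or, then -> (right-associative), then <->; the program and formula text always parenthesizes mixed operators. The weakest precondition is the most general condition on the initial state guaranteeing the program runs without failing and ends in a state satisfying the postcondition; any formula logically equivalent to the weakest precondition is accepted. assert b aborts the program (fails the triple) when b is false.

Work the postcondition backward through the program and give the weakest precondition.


Working backward. After the program, the postcondition not (v + d + 3 < lim - 5 or d + 5 > 2*v + 2*v + 5) must hold; in canonical form it is not (d + v < lim - 8 or d > 4*v).
Before lim := v - lim - 2: not (d + lim < -10 or d > 4*v)
Before assert 2*lim + 3*d + 7 < 9: 3*d + 2*lim < 2 and (not (d + lim < -10 or d > 4*v))
Before lim := 2*lim - 2: 3*d + 4*lim < 6 and (not (d + 2*lim < -8 or d > 4*v))
Answer: WP = 3*d + 4*lim < 6 and (not (d + 2*lim < -8 or d > 4*v))


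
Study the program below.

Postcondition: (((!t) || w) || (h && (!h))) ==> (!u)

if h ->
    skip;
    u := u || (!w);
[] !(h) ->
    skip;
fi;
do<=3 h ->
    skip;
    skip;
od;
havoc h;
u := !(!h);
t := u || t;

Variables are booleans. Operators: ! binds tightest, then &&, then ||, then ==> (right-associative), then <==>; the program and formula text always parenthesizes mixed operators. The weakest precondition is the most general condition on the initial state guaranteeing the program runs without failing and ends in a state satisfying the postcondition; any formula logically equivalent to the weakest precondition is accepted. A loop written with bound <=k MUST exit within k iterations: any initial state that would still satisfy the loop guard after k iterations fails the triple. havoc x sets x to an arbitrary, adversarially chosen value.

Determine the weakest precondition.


Working backward. After the program, the postcondition (((!t) || w) || (h && (!h))) ==> (!u) must hold; in canonical form it is ((!t) || w) ==> (!u).
Before t := u || t: ((!(u || t)) || w) ==> (!u)
Before u := !(!h): ((!(h || t)) || w) ==> (!h)
Before havoc h: !w
Before the loop (bound <=3), unroll the exhaustion recursion (WP_0 = exit-now case; WP_j = one more guarded iteration, up to j = 3):
  WP_0: (!h) && (!w)
  WP_1: (h ==> ((!h) && (!w))) && ((!h) ==> (!w))
  WP_2: (h ==> ((h ==> ((!h) && (!w))) && ((!h) ==> (!w)))) && ((!h) ==> (!w))
  WP_3: (h ==> ((h ==> ((h ==> ((!h) && (!w))) && ((!h) ==> (!w)))) && ((!h) ==> (!w)))) && ((!h) ==> (!w))
So before the loop: (h ==> ((h ==> ((h ==> ((!h) && (!w))) && ((!h) ==> (!w)))) && ((!h) ==> (!w)))) && ((!h) ==> (!w))
Then branch requires (h ==> ((h ==> ((h ==> ((!h) && (!w))) && ((!h) ==> (!w)))) && ((!h) ==> (!w)))) && ((!h) ==> (!w)); else branch requires (h ==> ((h ==> ((h ==> ((!h) && (!w))) && ((!h) ==> (!w)))) && ((!h) ==> (!w)))) && ((!h) ==> (!w)).
Before the if: (h ==> ((h ==> ((h ==> ((h ==> ((!h) && (!w))) && ((!h) ==> (!w)))) && ((!h) ==> (!w)))) && ((!h) ==> (!w)))) && ((!h) ==> ((h ==> ((h ==> ((h ==> ((!h) && (!w))) && ((!h) ==> (!w)))) && ((!h) ==> (!w)))) && ((!h) ==> (!w))))
Answer: WP = (h ==> ((h ==> ((h ==> ((h ==> ((!h) && (!w))) && ((!h) ==> (!w)))) && ((!h) ==> (!w)))) && ((!h) ==> (!w)))) && ((!h) ==> ((h ==> ((h ==> ((h ==> ((!h) && (!w))) && ((!h) ==> (!w)))) && ((!h) ==> (!w)))) && ((!h) ==> (!w))))
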